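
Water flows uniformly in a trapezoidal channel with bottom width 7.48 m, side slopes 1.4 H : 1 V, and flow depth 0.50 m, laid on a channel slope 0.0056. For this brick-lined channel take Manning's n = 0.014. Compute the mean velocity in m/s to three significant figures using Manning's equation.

3.11 m/s

A = (b + z·y)·y = (7.48 + 1.4×0.50)×0.50 = 4.090 m²
P = b + 2y√(1+z²) = 7.48 + 2×0.50×√(1+1.4²) = 9.200 m
R = A/P = 4.090/9.200 = 0.4445 m
Q = (1/n)·A·R^(2/3)·S^(1/2) = (1/0.014) × 4.090 × 0.4445^(2/3) × 0.0056^(1/2) = 12.73 m³/s
V = Q/A = 12.73/4.090 = 3.113 m/s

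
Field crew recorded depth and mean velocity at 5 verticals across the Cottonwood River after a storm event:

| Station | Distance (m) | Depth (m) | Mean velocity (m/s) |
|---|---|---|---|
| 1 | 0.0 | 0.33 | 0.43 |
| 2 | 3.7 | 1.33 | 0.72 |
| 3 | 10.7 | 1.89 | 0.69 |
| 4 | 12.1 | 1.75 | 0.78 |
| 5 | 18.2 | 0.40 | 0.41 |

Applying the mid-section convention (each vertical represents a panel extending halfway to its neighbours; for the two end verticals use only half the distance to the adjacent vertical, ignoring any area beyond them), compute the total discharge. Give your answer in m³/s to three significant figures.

w_1 = (3.7 − 0.0)/2 = 1.85 m; q_1 = 0.43 × 0.33 × 1.85 = 0.2625 m³/s
w_2 = (10.7 − 0.0)/2 = 5.35 m; q_2 = 0.72 × 1.33 × 5.35 = 5.123 m³/s
w_3 = (12.1 − 3.7)/2 = 4.2 m; q_3 = 0.69 × 1.89 × 4.2 = 5.477 m³/s
w_4 = (18.2 − 10.7)/2 = 3.75 m; q_4 = 0.78 × 1.75 × 3.75 = 5.119 m³/s
w_5 = (18.2 − 12.1)/2 = 3.05 m; q_5 = 0.41 × 0.40 × 3.05 = 0.5002 m³/s
Q = Σ qᵢ = 16.48 m³/s

16.5 m³/s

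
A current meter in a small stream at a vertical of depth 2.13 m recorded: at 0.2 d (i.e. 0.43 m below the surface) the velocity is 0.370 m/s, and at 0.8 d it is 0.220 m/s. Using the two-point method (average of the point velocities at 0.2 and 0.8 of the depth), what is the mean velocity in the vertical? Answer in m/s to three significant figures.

v̄ = (0.370 + 0.220) / 2 = 0.2950 m/s

0.295 m/s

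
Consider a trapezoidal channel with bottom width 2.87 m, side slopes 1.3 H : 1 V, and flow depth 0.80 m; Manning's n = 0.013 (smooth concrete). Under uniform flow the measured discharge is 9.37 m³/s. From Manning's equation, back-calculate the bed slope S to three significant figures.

0.00321

A = (b + z·y)·y = (2.87 + 1.3×0.80)×0.80 = 3.128 m²
P = b + 2y√(1+z²) = 2.87 + 2×0.80×√(1+1.3²) = 5.494 m
R = A/P = 3.128/5.494 = 0.5693 m
S = (Q·n / (1·A·R^(2/3)))² = (9.37×0.013 / (1×3.128×0.6869))² = 0.003214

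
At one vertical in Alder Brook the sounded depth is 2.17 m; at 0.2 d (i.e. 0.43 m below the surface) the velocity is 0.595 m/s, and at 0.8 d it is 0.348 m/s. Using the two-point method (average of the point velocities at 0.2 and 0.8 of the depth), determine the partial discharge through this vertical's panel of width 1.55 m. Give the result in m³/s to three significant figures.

v̄ = (0.595 + 0.348) / 2 = 0.4715 m/s
q = v̄ × d × w = 0.4715 × 2.17 × 1.55 = 1.586 m³/s

1.59 m³/s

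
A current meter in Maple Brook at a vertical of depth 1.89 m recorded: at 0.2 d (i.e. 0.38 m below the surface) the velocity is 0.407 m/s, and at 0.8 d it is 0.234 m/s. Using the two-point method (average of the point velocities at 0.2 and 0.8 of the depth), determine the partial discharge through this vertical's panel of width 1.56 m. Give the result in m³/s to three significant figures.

0.945 m³/s

v̄ = (0.407 + 0.234) / 2 = 0.3205 m/s
q = v̄ × d × w = 0.3205 × 1.89 × 1.56 = 0.9450 m³/s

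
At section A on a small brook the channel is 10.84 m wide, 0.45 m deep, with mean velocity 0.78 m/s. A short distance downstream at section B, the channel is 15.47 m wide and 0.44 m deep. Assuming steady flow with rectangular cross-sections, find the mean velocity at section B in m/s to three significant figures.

Q = A₁V₁ = (10.84×0.45) × 0.78 = 3.805 m³/s
A₂ = 15.47 × 0.44 = 6.807 m²
V₂ = Q/A₂ = 3.805/6.807 = 0.5590 m/s

0.559 m/s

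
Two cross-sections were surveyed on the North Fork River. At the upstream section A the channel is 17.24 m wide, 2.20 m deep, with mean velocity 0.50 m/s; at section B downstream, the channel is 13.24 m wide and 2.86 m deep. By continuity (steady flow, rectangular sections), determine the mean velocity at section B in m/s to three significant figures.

0.501 m/s

Q = A₁V₁ = (17.24×2.20) × 0.50 = 18.96 m³/s
A₂ = 13.24 × 2.86 = 37.87 m²
V₂ = Q/A₂ = 18.96/37.87 = 0.5008 m/s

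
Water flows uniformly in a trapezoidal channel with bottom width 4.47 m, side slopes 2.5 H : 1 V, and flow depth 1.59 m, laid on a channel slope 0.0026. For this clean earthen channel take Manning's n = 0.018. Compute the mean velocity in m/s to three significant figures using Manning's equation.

2.89 m/s

A = (b + z·y)·y = (4.47 + 2.5×1.59)×1.59 = 13.43 m²
P = b + 2y√(1+z²) = 4.47 + 2×1.59×√(1+2.5²) = 13.03 m
R = A/P = 13.43/13.03 = 1.030 m
Q = (1/n)·A·R^(2/3)·S^(1/2) = (1/0.018) × 13.43 × 1.030^(2/3) × 0.0026^(1/2) = 38.80 m³/s
V = Q/A = 38.80/13.43 = 2.890 m/s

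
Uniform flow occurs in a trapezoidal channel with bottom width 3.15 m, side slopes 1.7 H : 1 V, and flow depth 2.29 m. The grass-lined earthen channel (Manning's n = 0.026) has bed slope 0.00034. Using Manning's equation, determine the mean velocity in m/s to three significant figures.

0.855 m/s

A = (b + z·y)·y = (3.15 + 1.7×2.29)×2.29 = 16.13 m²
P = b + 2y√(1+z²) = 3.15 + 2×2.29×√(1+1.7²) = 12.18 m
R = A/P = 16.13/12.18 = 1.324 m
Q = (1/n)·A·R^(2/3)·S^(1/2) = (1/0.026) × 16.13 × 1.324^(2/3) × 0.00034^(1/2) = 13.79 m³/s
V = Q/A = 13.79/16.13 = 0.8550 m/s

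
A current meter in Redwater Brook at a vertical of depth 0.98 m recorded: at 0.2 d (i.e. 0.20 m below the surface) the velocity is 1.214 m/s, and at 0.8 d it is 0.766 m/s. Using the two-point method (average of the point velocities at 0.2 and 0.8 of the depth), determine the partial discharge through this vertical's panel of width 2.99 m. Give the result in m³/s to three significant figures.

v̄ = (1.214 + 0.766) / 2 = 0.9900 m/s
q = v̄ × d × w = 0.9900 × 0.98 × 2.99 = 2.901 m³/s

2.90 m³/s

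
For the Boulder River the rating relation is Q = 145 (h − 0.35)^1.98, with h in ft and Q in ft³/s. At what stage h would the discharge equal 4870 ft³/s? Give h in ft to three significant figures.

6.25 ft

h − h₀ = (Q/C)^(1/b) = (4870/145)^(1/1.98) = 5.899 ft
h = 0.35 + 5.899 = 6.249 ft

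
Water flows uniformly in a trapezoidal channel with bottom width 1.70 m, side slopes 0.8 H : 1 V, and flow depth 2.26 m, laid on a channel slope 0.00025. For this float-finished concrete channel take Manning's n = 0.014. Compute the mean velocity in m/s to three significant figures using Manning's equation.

A = (b + z·y)·y = (1.70 + 0.8×2.26)×2.26 = 7.928 m²
P = b + 2y√(1+z²) = 1.70 + 2×2.26×√(1+0.8²) = 7.488 m
R = A/P = 7.928/7.488 = 1.059 m
Q = (1/n)·A·R^(2/3)·S^(1/2) = (1/0.014) × 7.928 × 1.059^(2/3) × 0.00025^(1/2) = 9.301 m³/s
V = Q/A = 9.301/7.928 = 1.173 m/s

1.17 m/s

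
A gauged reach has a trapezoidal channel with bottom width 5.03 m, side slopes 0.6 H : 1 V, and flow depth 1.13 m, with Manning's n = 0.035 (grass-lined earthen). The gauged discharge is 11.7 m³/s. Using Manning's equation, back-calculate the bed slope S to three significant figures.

0.00507

A = (b + z·y)·y = (5.03 + 0.6×1.13)×1.13 = 6.450 m²
P = b + 2y√(1+z²) = 5.03 + 2×1.13×√(1+0.6²) = 7.666 m
R = A/P = 6.450/7.666 = 0.8414 m
S = (Q·n / (1·A·R^(2/3)))² = (11.7×0.035 / (1×6.450×0.8913))² = 0.005074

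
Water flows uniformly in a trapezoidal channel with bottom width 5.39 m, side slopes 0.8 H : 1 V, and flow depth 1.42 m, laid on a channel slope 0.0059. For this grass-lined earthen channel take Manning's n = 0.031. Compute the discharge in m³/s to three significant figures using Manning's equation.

A = (b + z·y)·y = (5.39 + 0.8×1.42)×1.42 = 9.267 m²
P = b + 2y√(1+z²) = 5.39 + 2×1.42×√(1+0.8²) = 9.027 m
R = A/P = 9.267/9.027 = 1.027 m
Q = (1/n)·A·R^(2/3)·S^(1/2) = (1/0.031) × 9.267 × 1.027^(2/3) × 0.0059^(1/2) = 23.37 m³/s

23.4 m³/s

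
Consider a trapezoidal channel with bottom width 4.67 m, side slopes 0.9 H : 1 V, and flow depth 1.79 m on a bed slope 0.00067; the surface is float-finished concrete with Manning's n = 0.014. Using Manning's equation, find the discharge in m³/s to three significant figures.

23.3 m³/s

A = (b + z·y)·y = (4.67 + 0.9×1.79)×1.79 = 11.24 m²
P = b + 2y√(1+z²) = 4.67 + 2×1.79×√(1+0.9²) = 9.486 m
R = A/P = 11.24/9.486 = 1.185 m
Q = (1/n)·A·R^(2/3)·S^(1/2) = (1/0.014) × 11.24 × 1.185^(2/3) × 0.00067^(1/2) = 23.28 m³/s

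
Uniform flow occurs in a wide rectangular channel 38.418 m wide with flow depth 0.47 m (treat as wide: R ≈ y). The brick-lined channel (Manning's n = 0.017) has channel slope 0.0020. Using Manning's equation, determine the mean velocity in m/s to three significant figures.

1.59 m/s

A = b·y = 38.418 × 0.47 = 18.06 m²
Wide channel: R ≈ y = 0.47 m
Q = (1/n)·A·R^(2/3)·S^(1/2) = (1/0.017) × 18.06 × 0.4700^(2/3) × 0.0020^(1/2) = 28.71 m³/s
V = Q/A = 28.71/18.06 = 1.590 m/s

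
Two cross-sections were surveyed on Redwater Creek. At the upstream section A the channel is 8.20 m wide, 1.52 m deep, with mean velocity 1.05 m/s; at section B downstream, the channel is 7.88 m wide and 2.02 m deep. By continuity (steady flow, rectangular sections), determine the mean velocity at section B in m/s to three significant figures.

0.822 m/s

Q = A₁V₁ = (8.20×1.52) × 1.05 = 13.09 m³/s
A₂ = 7.88 × 2.02 = 15.92 m²
V₂ = Q/A₂ = 13.09/15.92 = 0.8222 m/s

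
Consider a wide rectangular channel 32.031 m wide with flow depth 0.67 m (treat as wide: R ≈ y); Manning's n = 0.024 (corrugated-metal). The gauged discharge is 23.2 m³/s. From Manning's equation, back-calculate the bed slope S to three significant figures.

0.00115

A = b·y = 32.031 × 0.67 = 21.46 m²
Wide channel: R ≈ y = 0.67 m
S = (Q·n / (1·A·R^(2/3)))² = (23.2×0.024 / (1×21.46×0.7657))² = 0.001148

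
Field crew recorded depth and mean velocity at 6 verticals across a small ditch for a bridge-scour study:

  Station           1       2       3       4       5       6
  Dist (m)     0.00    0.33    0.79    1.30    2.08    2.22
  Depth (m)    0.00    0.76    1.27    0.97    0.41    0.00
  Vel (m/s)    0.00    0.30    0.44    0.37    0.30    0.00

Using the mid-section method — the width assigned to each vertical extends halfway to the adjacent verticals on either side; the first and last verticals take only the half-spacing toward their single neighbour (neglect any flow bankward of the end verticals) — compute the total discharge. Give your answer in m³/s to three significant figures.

0.649 m³/s

w_2 = (0.79 − 0.00)/2 = 0.395 m; q_2 = 0.30 × 0.76 × 0.395 = 0.09006 m³/s
w_3 = (1.30 − 0.33)/2 = 0.485 m; q_3 = 0.44 × 1.27 × 0.485 = 0.2710 m³/s
w_4 = (2.08 − 0.79)/2 = 0.645 m; q_4 = 0.37 × 0.97 × 0.645 = 0.2315 m³/s
w_5 = (2.22 − 1.30)/2 = 0.46 m; q_5 = 0.30 × 0.41 × 0.46 = 0.05658 m³/s
Stations 1, 6 contribute zero (depth or velocity is 0).
Q = Σ qᵢ = 0.6491 m³/s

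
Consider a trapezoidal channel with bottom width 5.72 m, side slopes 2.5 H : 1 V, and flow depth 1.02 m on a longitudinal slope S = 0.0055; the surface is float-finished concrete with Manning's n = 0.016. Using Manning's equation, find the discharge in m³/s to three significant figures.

A = (b + z·y)·y = (5.72 + 2.5×1.02)×1.02 = 8.435 m²
P = b + 2y√(1+z²) = 5.72 + 2×1.02×√(1+2.5²) = 11.21 m
R = A/P = 8.435/11.21 = 0.7523 m
Q = (1/n)·A·R^(2/3)·S^(1/2) = (1/0.016) × 8.435 × 0.7523^(2/3) × 0.0055^(1/2) = 32.34 m³/s

32.3 m³/s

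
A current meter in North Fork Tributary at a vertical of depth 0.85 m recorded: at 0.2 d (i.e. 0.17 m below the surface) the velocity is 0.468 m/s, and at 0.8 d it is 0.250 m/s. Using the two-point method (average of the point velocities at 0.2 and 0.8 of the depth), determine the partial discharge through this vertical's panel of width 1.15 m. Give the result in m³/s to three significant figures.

0.351 m³/s

v̄ = (0.468 + 0.250) / 2 = 0.3590 m/s
q = v̄ × d × w = 0.3590 × 0.85 × 1.15 = 0.3509 m³/s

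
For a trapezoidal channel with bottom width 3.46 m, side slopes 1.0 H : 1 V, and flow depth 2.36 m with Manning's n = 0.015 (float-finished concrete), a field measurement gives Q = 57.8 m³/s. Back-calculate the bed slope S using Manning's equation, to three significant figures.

A = (b + z·y)·y = (3.46 + 1.0×2.36)×2.36 = 13.74 m²
P = b + 2y√(1+z²) = 3.46 + 2×2.36×√(1+1.0²) = 10.14 m
R = A/P = 13.74/10.14 = 1.355 m
S = (Q·n / (1·A·R^(2/3)))² = (57.8×0.015 / (1×13.74×1.225))² = 0.002657

0.00266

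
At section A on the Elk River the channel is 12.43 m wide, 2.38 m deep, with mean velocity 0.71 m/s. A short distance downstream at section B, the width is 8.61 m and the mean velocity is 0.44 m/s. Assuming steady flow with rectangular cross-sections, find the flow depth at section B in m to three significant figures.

5.54 m

Q = A₁V₁ = (12.43×2.38) × 0.71 = 21.00 m³/s
d₂ = Q/(b₂ V₂) = 21.00/(8.61×0.44) = 5.544 m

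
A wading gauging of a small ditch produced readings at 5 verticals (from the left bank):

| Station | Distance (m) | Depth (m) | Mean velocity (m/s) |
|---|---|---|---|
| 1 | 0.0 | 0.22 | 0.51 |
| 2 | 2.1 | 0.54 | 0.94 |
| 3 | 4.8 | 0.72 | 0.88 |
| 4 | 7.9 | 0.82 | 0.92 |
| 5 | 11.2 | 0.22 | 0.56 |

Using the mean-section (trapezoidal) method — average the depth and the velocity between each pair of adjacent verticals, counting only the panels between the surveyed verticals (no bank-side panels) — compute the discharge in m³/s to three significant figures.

Panel 1-2: Δb = 2.1 m, d̄ = (0.22+0.54)/2 = 0.38, v̄ = (0.51+0.94)/2 = 0.725 → q = 2.1×0.38×0.725 = 0.5786 m³/s
Panel 2-3: Δb = 2.7 m, d̄ = (0.54+0.72)/2 = 0.63, v̄ = (0.94+0.88)/2 = 0.91 → q = 2.7×0.63×0.91 = 1.548 m³/s
Panel 3-4: Δb = 3.1 m, d̄ = (0.72+0.82)/2 = 0.77, v̄ = (0.88+0.92)/2 = 0.9 → q = 3.1×0.77×0.9 = 2.148 m³/s
Panel 4-5: Δb = 3.3 m, d̄ = (0.82+0.22)/2 = 0.52, v̄ = (0.92+0.56)/2 = 0.74 → q = 3.3×0.52×0.74 = 1.270 m³/s
Q = Σ q = 5.545 m³/s

5.54 m³/s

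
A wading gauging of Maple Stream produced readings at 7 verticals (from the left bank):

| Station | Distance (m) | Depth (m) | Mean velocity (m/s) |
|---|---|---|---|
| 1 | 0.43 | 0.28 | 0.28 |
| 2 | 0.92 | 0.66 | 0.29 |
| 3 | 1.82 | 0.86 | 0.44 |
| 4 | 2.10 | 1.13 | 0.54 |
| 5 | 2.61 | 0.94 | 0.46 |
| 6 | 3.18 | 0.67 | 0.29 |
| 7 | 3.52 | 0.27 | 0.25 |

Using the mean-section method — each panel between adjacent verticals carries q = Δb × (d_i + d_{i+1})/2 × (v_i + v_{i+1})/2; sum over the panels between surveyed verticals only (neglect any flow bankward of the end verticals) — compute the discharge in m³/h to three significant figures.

Panel 1-2: Δb = 0.49 m, d̄ = (0.28+0.66)/2 = 0.47, v̄ = (0.28+0.29)/2 = 0.285 → q = 0.49×0.47×0.285 = 0.06564 m³/s
Panel 2-3: Δb = 0.9 m, d̄ = (0.66+0.86)/2 = 0.76, v̄ = (0.29+0.44)/2 = 0.365 → q = 0.9×0.76×0.365 = 0.2497 m³/s
Panel 3-4: Δb = 0.28 m, d̄ = (0.86+1.13)/2 = 0.995, v̄ = (0.44+0.54)/2 = 0.49 → q = 0.28×0.995×0.49 = 0.1365 m³/s
Panel 4-5: Δb = 0.51 m, d̄ = (1.13+0.94)/2 = 1.035, v̄ = (0.54+0.46)/2 = 0.5 → q = 0.51×1.035×0.5 = 0.2639 m³/s
Panel 5-6: Δb = 0.57 m, d̄ = (0.94+0.67)/2 = 0.805, v̄ = (0.46+0.29)/2 = 0.375 → q = 0.57×0.805×0.375 = 0.1721 m³/s
Panel 6-7: Δb = 0.34 m, d̄ = (0.67+0.27)/2 = 0.47, v̄ = (0.29+0.25)/2 = 0.27 → q = 0.34×0.47×0.27 = 0.04315 m³/s
Q = Σ q = 0.9309 m³/s
= 0.9309 × 3600 = 3351 m³/h

3350 m³/h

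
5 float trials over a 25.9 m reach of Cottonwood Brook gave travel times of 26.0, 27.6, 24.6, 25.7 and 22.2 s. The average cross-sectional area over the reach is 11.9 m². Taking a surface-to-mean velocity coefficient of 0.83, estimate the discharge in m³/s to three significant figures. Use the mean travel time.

t̄ = (26.0 + 27.6 + 24.6 + 25.7 + 22.2) / 5 = 25.22 s
v_surface = L / t̄ = 25.9 / 25.22 = 1.027 m/s
v_mean = 0.83 × 1.027 = 0.8524 m/s
Q = A × v_mean = 11.9 × 0.8524 = 10.14 m³/s

10.1 m³/s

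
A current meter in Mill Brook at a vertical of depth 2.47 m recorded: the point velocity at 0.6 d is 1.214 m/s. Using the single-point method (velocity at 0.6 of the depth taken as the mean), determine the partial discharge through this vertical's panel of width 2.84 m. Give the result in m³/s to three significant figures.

v̄ = v₀.₆ = 1.214 m/s
q = v̄ × d × w = 1.214 × 2.47 × 2.84 = 8.516 m³/s

8.52 m³/s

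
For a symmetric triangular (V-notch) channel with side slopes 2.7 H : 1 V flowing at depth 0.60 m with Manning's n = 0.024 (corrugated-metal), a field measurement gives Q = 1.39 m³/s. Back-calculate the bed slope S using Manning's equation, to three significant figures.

0.00639

A = z·y² = 2.7×0.60² = 0.9720 m²
P = 2y√(1+z²) = 2×0.60×√(1+2.7²) = 3.455 m
R = A/P = 0.9720/3.455 = 0.2813 m
S = (Q·n / (1·A·R^(2/3)))² = (1.39×0.024 / (1×0.9720×0.4293))² = 0.006390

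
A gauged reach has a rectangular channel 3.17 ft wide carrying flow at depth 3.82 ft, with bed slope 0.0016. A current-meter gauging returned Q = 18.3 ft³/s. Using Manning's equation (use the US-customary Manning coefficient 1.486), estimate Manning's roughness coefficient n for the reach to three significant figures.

0.0424

A = b·y = 3.17 × 3.82 = 12.11 ft²
P = b + 2y = 3.17 + 2×3.82 = 10.81 ft
R = A/P = 12.11/10.81 = 1.120 ft
n = (1.486/Q)·A·R^(2/3)·S^(1/2) = (1.486/18.3) × 12.11 × 1.079 × 0.04000 = 0.04242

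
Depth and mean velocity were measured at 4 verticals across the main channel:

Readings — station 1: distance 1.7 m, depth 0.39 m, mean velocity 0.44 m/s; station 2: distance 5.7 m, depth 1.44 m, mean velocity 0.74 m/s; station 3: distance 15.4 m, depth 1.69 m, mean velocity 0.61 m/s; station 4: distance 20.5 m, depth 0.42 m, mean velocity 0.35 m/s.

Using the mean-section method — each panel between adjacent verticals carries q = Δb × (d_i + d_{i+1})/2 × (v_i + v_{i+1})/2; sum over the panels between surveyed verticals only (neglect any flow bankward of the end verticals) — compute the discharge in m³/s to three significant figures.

Panel 1-2: Δb = 4 m, d̄ = (0.39+1.44)/2 = 0.915, v̄ = (0.44+0.74)/2 = 0.59 → q = 4×0.915×0.59 = 2.159 m³/s
Panel 2-3: Δb = 9.7 m, d̄ = (1.44+1.69)/2 = 1.565, v̄ = (0.74+0.61)/2 = 0.675 → q = 9.7×1.565×0.675 = 10.25 m³/s
Panel 3-4: Δb = 5.1 m, d̄ = (1.69+0.42)/2 = 1.055, v̄ = (0.61+0.35)/2 = 0.48 → q = 5.1×1.055×0.48 = 2.583 m³/s
Q = Σ q = 14.99 m³/s

15.0 m³/s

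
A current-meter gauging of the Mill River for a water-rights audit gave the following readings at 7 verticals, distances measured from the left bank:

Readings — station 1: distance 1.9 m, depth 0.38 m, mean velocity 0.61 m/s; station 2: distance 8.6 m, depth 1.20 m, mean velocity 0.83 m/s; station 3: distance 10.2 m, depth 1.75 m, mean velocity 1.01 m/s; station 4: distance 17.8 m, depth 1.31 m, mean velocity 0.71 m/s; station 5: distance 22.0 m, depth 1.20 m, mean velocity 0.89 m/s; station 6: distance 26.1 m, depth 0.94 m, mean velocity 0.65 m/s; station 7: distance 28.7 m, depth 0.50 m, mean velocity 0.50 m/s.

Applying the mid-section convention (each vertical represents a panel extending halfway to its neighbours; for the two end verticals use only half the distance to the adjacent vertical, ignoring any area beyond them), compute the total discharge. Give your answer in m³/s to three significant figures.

w_1 = (8.6 − 1.9)/2 = 3.35 m; q_1 = 0.61 × 0.38 × 3.35 = 0.7765 m³/s
w_2 = (10.2 − 1.9)/2 = 4.15 m; q_2 = 0.83 × 1.20 × 4.15 = 4.133 m³/s
w_3 = (17.8 − 8.6)/2 = 4.6 m; q_3 = 1.01 × 1.75 × 4.6 = 8.131 m³/s
w_4 = (22.0 − 10.2)/2 = 5.9 m; q_4 = 0.71 × 1.31 × 5.9 = 5.488 m³/s
w_5 = (26.1 − 17.8)/2 = 4.15 m; q_5 = 0.89 × 1.20 × 4.15 = 4.432 m³/s
w_6 = (28.7 − 22.0)/2 = 3.35 m; q_6 = 0.65 × 0.94 × 3.35 = 2.047 m³/s
w_7 = (28.7 − 26.1)/2 = 1.3 m; q_7 = 0.50 × 0.50 × 1.3 = 0.3250 m³/s
Q = Σ qᵢ = 25.33 m³/s

25.3 m³/s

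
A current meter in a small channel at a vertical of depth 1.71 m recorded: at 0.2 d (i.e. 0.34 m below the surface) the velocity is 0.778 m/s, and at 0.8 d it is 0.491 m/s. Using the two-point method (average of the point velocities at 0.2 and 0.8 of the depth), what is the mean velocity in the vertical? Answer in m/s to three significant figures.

0.635 m/s

v̄ = (0.778 + 0.491) / 2 = 0.6345 m/s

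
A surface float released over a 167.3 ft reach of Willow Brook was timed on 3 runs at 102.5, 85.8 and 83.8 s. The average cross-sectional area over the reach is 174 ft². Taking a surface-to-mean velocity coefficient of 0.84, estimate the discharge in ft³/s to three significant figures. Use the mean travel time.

t̄ = (102.5 + 85.8 + 83.8) / 3 = 90.7 s
v_surface = L / t̄ = 167.3 / 90.7 = 1.845 ft/s
v_mean = 0.84 × 1.845 = 1.549 ft/s
Q = A × v_mean = 174 × 1.549 = 269.6 ft³/s

270 ft³/s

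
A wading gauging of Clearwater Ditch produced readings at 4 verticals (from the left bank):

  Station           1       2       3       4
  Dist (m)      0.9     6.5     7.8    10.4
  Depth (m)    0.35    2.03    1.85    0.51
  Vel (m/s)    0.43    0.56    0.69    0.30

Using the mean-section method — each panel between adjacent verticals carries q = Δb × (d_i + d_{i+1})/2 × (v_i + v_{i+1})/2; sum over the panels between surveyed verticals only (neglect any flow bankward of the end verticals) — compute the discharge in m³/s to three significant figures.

6.39 m³/s

Panel 1-2: Δb = 5.6 m, d̄ = (0.35+2.03)/2 = 1.19, v̄ = (0.43+0.56)/2 = 0.495 → q = 5.6×1.19×0.495 = 3.299 m³/s
Panel 2-3: Δb = 1.3 m, d̄ = (2.03+1.85)/2 = 1.94, v̄ = (0.56+0.69)/2 = 0.625 → q = 1.3×1.94×0.625 = 1.576 m³/s
Panel 3-4: Δb = 2.6 m, d̄ = (1.85+0.51)/2 = 1.18, v̄ = (0.69+0.30)/2 = 0.495 → q = 2.6×1.18×0.495 = 1.519 m³/s
Q = Σ q = 6.394 m³/s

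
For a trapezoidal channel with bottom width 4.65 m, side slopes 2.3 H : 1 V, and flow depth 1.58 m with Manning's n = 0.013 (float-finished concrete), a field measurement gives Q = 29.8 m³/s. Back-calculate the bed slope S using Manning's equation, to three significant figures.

0.000831

A = (b + z·y)·y = (4.65 + 2.3×1.58)×1.58 = 13.09 m²
P = b + 2y√(1+z²) = 4.65 + 2×1.58×√(1+2.3²) = 12.58 m
R = A/P = 13.09/12.58 = 1.041 m
S = (Q·n / (1·A·R^(2/3)))² = (29.8×0.013 / (1×13.09×1.027))² = 0.0008305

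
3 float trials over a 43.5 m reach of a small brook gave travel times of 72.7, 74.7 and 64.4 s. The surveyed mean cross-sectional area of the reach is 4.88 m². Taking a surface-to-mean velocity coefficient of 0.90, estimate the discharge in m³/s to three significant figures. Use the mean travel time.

t̄ = (72.7 + 74.7 + 64.4) / 3 = 70.6 s
v_surface = L / t̄ = 43.5 / 70.6 = 0.6161 m/s
v_mean = 0.90 × 0.6161 = 0.5545 m/s
Q = A × v_mean = 4.88 × 0.5545 = 2.706 m³/s

2.71 m³/s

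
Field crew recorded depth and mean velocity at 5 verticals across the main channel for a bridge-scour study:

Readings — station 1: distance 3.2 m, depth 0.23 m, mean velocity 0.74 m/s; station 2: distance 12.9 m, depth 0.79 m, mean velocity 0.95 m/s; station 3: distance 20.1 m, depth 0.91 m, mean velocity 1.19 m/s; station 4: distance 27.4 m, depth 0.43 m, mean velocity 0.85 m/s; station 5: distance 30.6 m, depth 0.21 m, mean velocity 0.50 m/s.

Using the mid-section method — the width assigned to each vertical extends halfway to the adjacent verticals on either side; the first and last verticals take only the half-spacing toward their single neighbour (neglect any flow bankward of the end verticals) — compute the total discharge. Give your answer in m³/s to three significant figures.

17.1 m³/s

w_1 = (12.9 − 3.2)/2 = 4.85 m; q_1 = 0.74 × 0.23 × 4.85 = 0.8255 m³/s
w_2 = (20.1 − 3.2)/2 = 8.45 m; q_2 = 0.95 × 0.79 × 8.45 = 6.342 m³/s
w_3 = (27.4 − 12.9)/2 = 7.25 m; q_3 = 1.19 × 0.91 × 7.25 = 7.851 m³/s
w_4 = (30.6 − 20.1)/2 = 5.25 m; q_4 = 0.85 × 0.43 × 5.25 = 1.919 m³/s
w_5 = (30.6 − 27.4)/2 = 1.6 m; q_5 = 0.50 × 0.21 × 1.6 = 0.1680 m³/s
Q = Σ qᵢ = 17.11 m³/s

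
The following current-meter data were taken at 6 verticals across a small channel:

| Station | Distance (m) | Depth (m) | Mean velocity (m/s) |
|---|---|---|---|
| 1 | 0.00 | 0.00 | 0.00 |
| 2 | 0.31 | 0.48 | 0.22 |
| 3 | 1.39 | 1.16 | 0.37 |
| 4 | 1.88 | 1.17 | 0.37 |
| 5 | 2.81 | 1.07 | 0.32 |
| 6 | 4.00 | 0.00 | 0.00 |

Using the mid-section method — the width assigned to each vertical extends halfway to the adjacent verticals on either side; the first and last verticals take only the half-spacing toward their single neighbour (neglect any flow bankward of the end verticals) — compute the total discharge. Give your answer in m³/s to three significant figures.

1.08 m³/s

w_2 = (1.39 − 0.00)/2 = 0.695 m; q_2 = 0.22 × 0.48 × 0.695 = 0.07339 m³/s
w_3 = (1.88 − 0.31)/2 = 0.785 m; q_3 = 0.37 × 1.16 × 0.785 = 0.3369 m³/s
w_4 = (2.81 − 1.39)/2 = 0.71 m; q_4 = 0.37 × 1.17 × 0.71 = 0.3074 m³/s
w_5 = (4.00 − 1.88)/2 = 1.06 m; q_5 = 0.32 × 1.07 × 1.06 = 0.3629 m³/s
Stations 1, 6 contribute zero (depth or velocity is 0).
Q = Σ qᵢ = 1.081 m³/s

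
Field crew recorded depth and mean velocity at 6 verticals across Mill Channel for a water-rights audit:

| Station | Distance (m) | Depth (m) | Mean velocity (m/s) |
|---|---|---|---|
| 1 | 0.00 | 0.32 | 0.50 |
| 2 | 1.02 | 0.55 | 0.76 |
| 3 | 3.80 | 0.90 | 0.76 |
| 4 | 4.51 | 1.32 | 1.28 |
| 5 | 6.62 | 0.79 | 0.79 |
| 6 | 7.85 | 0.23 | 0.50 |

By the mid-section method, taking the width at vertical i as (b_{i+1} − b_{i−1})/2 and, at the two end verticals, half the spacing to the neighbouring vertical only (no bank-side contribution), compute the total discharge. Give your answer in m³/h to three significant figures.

20000 m³/h

w_1 = (1.02 − 0.00)/2 = 0.51 m; q_1 = 0.50 × 0.32 × 0.51 = 0.08160 m³/s
w_2 = (3.80 − 0.00)/2 = 1.9 m; q_2 = 0.76 × 0.55 × 1.9 = 0.7942 m³/s
w_3 = (4.51 − 1.02)/2 = 1.745 m; q_3 = 0.76 × 0.90 × 1.745 = 1.194 m³/s
w_4 = (6.62 − 3.80)/2 = 1.41 m; q_4 = 1.28 × 1.32 × 1.41 = 2.382 m³/s
w_5 = (7.85 − 4.51)/2 = 1.67 m; q_5 = 0.79 × 0.79 × 1.67 = 1.042 m³/s
w_6 = (7.85 − 6.62)/2 = 0.615 m; q_6 = 0.50 × 0.23 × 0.615 = 0.07073 m³/s
Q = Σ qᵢ = 5.565 m³/s
= 5.565 × 3600 = 20030 m³/h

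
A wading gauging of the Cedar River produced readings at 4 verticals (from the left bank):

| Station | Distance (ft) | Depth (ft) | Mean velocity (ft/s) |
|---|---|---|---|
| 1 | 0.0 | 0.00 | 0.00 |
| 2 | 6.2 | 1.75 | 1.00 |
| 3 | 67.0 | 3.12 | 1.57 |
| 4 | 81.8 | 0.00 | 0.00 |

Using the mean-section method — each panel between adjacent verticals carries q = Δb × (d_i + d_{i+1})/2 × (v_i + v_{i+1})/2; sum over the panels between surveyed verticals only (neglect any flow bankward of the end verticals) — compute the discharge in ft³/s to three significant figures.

211 ft³/s

Panel 1-2: Δb = 6.2 ft, d̄ = (0.00+1.75)/2 = 0.875, v̄ = (0.00+1.00)/2 = 0.5 → q = 6.2×0.875×0.5 = 2.713 ft³/s
Panel 2-3: Δb = 60.8 ft, d̄ = (1.75+3.12)/2 = 2.435, v̄ = (1.00+1.57)/2 = 1.285 → q = 60.8×2.435×1.285 = 190.2 ft³/s
Panel 3-4: Δb = 14.8 ft, d̄ = (3.12+0.00)/2 = 1.56, v̄ = (1.57+0.00)/2 = 0.785 → q = 14.8×1.56×0.785 = 18.12 ft³/s
Q = Σ q = 211.1 ft³/s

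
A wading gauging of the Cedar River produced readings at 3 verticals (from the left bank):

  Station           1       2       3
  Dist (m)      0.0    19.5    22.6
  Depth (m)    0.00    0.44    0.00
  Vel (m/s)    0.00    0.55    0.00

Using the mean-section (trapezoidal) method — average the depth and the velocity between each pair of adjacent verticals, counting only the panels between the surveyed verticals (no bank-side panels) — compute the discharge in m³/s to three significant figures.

Panel 1-2: Δb = 19.5 m, d̄ = (0.00+0.44)/2 = 0.22, v̄ = (0.00+0.55)/2 = 0.275 → q = 19.5×0.22×0.275 = 1.180 m³/s
Panel 2-3: Δb = 3.1 m, d̄ = (0.44+0.00)/2 = 0.22, v̄ = (0.55+0.00)/2 = 0.275 → q = 3.1×0.22×0.275 = 0.1876 m³/s
Q = Σ q = 1.367 m³/s

1.37 m³/s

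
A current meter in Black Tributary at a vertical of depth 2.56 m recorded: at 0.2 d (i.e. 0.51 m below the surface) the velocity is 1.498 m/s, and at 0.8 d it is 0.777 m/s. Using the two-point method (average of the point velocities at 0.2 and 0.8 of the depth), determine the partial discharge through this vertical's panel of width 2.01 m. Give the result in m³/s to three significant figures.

v̄ = (1.498 + 0.777) / 2 = 1.138 m/s
q = v̄ × d × w = 1.138 × 2.56 × 2.01 = 5.853 m³/s

5.85 m³/s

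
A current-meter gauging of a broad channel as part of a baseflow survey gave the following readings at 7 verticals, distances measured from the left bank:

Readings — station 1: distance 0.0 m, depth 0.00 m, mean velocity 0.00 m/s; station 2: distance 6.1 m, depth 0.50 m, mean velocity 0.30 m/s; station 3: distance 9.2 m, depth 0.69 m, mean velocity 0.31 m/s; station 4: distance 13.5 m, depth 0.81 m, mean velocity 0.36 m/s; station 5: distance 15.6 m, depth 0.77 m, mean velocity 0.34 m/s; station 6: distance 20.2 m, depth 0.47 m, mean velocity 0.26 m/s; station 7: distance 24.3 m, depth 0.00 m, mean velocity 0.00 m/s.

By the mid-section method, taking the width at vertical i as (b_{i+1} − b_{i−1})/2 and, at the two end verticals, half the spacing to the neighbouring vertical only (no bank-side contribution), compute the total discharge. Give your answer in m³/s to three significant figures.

3.82 m³/s

w_2 = (9.2 − 0.0)/2 = 4.6 m; q_2 = 0.30 × 0.50 × 4.6 = 0.6900 m³/s
w_3 = (13.5 − 6.1)/2 = 3.7 m; q_3 = 0.31 × 0.69 × 3.7 = 0.7914 m³/s
w_4 = (15.6 − 9.2)/2 = 3.2 m; q_4 = 0.36 × 0.81 × 3.2 = 0.9331 m³/s
w_5 = (20.2 − 13.5)/2 = 3.35 m; q_5 = 0.34 × 0.77 × 3.35 = 0.8770 m³/s
w_6 = (24.3 − 15.6)/2 = 4.35 m; q_6 = 0.26 × 0.47 × 4.35 = 0.5316 m³/s
Stations 1, 7 contribute zero (depth or velocity is 0).
Q = Σ qᵢ = 3.823 m³/s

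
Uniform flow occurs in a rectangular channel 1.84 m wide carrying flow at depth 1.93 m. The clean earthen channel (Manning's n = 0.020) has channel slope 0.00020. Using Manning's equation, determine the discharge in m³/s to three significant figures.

1.83 m³/s

A = b·y = 1.84 × 1.93 = 3.551 m²
P = b + 2y = 1.84 + 2×1.93 = 5.700 m
R = A/P = 3.551/5.700 = 0.6230 m
Q = (1/n)·A·R^(2/3)·S^(1/2) = (1/0.020) × 3.551 × 0.6230^(2/3) × 0.00020^(1/2) = 1.832 m³/s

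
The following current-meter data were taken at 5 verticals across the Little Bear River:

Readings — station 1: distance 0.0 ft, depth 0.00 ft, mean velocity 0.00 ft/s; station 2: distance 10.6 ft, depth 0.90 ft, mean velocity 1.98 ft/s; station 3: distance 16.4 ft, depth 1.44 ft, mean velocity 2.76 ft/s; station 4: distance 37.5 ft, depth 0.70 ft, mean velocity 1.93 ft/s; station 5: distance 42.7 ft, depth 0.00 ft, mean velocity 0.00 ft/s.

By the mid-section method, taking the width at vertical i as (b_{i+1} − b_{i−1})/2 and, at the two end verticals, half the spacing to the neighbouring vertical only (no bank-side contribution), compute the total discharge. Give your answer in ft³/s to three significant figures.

w_2 = (16.4 − 0.0)/2 = 8.2 ft; q_2 = 1.98 × 0.90 × 8.2 = 14.61 ft³/s
w_3 = (37.5 − 10.6)/2 = 13.45 ft; q_3 = 2.76 × 1.44 × 13.45 = 53.46 ft³/s
w_4 = (42.7 − 16.4)/2 = 13.15 ft; q_4 = 1.93 × 0.70 × 13.15 = 17.77 ft³/s
Stations 1, 5 contribute zero (depth or velocity is 0).
Q = Σ qᵢ = 85.83 ft³/s

85.8 ft³/s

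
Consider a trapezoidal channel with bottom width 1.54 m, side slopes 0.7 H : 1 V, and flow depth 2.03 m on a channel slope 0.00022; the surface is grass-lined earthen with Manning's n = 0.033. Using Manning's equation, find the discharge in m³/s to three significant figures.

2.57 m³/s

A = (b + z·y)·y = (1.54 + 0.7×2.03)×2.03 = 6.011 m²
P = b + 2y√(1+z²) = 1.54 + 2×2.03×√(1+0.7²) = 6.496 m
R = A/P = 6.011/6.496 = 0.9253 m
Q = (1/n)·A·R^(2/3)·S^(1/2) = (1/0.033) × 6.011 × 0.9253^(2/3) × 0.00022^(1/2) = 2.565 m³/s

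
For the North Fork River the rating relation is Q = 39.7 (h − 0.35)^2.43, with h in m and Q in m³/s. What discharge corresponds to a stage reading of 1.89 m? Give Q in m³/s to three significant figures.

113 m³/s

Q = 39.7 × (1.89 − 0.35)^2.43 = 39.7 × 1.54^2.43 = 113.4 m³/s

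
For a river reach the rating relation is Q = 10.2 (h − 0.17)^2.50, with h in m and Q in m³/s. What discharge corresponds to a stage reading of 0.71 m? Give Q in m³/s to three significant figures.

Q = 10.2 × (0.71 − 0.17)^2.50 = 10.2 × 0.54^2.50 = 2.186 m³/s

2.19 m³/s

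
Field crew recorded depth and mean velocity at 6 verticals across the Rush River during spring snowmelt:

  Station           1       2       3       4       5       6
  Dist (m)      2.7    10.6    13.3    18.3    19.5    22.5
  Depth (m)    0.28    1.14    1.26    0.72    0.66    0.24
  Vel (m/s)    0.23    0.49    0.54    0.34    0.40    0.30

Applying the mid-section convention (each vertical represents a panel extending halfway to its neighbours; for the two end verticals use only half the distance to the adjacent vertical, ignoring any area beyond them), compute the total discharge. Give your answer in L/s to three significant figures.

7260 L/s

w_1 = (10.6 − 2.7)/2 = 3.95 m; q_1 = 0.23 × 0.28 × 3.95 = 0.2544 m³/s
w_2 = (13.3 − 2.7)/2 = 5.3 m; q_2 = 0.49 × 1.14 × 5.3 = 2.961 m³/s
w_3 = (18.3 − 10.6)/2 = 3.85 m; q_3 = 0.54 × 1.26 × 3.85 = 2.620 m³/s
w_4 = (19.5 − 13.3)/2 = 3.1 m; q_4 = 0.34 × 0.72 × 3.1 = 0.7589 m³/s
w_5 = (22.5 − 18.3)/2 = 2.1 m; q_5 = 0.40 × 0.66 × 2.1 = 0.5544 m³/s
w_6 = (22.5 − 19.5)/2 = 1.5 m; q_6 = 0.30 × 0.24 × 1.5 = 0.1080 m³/s
Q = Σ qᵢ = 7.256 m³/s
= 7.256 × 1000 = 7256 L/s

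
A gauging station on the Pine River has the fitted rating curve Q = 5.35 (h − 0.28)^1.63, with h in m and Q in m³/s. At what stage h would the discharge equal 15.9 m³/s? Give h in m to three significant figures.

2.23 m

h − h₀ = (Q/C)^(1/b) = (15.9/5.35)^(1/1.63) = 1.951 m
h = 0.28 + 1.951 = 2.231 m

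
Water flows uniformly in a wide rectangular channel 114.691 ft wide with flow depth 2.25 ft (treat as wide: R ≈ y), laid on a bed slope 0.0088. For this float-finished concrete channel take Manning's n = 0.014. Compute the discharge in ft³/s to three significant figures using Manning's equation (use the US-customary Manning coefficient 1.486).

4410 ft³/s

A = b·y = 114.691 × 2.25 = 258.1 ft²
Wide channel: R ≈ y = 2.25 ft
Q = (1.486/n)·A·R^(2/3)·S^(1/2) = (1.486/0.014) × 258.1 × 2.250^(2/3) × 0.0088^(1/2) = 4412 ft³/s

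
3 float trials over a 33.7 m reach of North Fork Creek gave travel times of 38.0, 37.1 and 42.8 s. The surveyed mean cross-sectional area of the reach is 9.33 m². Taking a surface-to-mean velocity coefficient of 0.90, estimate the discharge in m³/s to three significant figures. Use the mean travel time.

7.20 m³/s

t̄ = (38.0 + 37.1 + 42.8) / 3 = 39.3 s
v_surface = L / t̄ = 33.7 / 39.3 = 0.8575 m/s
v_mean = 0.90 × 0.8575 = 0.7718 m/s
Q = A × v_mean = 9.33 × 0.7718 = 7.200 m³/s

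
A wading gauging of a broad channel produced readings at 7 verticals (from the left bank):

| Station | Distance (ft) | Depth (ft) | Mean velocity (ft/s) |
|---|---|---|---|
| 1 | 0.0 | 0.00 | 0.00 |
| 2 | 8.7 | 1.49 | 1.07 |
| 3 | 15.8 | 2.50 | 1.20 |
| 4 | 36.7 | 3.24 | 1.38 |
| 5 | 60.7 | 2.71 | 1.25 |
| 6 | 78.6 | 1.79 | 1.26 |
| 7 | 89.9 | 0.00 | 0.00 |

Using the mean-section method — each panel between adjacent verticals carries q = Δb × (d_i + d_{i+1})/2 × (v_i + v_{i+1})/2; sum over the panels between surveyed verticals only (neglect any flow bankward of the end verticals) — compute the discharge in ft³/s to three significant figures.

248 ft³/s

Panel 1-2: Δb = 8.7 ft, d̄ = (0.00+1.49)/2 = 0.745, v̄ = (0.00+1.07)/2 = 0.535 → q = 8.7×0.745×0.535 = 3.468 ft³/s
Panel 2-3: Δb = 7.1 ft, d̄ = (1.49+2.50)/2 = 1.995, v̄ = (1.07+1.20)/2 = 1.135 → q = 7.1×1.995×1.135 = 16.08 ft³/s
Panel 3-4: Δb = 20.9 ft, d̄ = (2.50+3.24)/2 = 2.87, v̄ = (1.20+1.38)/2 = 1.29 → q = 20.9×2.87×1.29 = 77.38 ft³/s
Panel 4-5: Δb = 24 ft, d̄ = (3.24+2.71)/2 = 2.975, v̄ = (1.38+1.25)/2 = 1.315 → q = 24×2.975×1.315 = 93.89 ft³/s
Panel 5-6: Δb = 17.9 ft, d̄ = (2.71+1.79)/2 = 2.25, v̄ = (1.25+1.26)/2 = 1.255 → q = 17.9×2.25×1.255 = 50.55 ft³/s
Panel 6-7: Δb = 11.3 ft, d̄ = (1.79+0.00)/2 = 0.895, v̄ = (1.26+0.00)/2 = 0.63 → q = 11.3×0.895×0.63 = 6.372 ft³/s
Q = Σ q = 247.7 ft³/s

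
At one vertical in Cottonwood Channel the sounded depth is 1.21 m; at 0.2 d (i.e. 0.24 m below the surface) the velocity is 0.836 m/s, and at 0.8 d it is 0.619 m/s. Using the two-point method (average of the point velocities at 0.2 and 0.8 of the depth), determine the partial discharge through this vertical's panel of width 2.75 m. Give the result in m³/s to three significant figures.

v̄ = (0.836 + 0.619) / 2 = 0.7275 m/s
q = v̄ × d × w = 0.7275 × 1.21 × 2.75 = 2.421 m³/s

2.42 m³/s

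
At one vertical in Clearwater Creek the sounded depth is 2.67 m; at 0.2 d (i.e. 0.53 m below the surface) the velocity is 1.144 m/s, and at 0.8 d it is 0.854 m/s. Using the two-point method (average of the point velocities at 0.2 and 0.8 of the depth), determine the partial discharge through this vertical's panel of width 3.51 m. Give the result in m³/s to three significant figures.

v̄ = (1.144 + 0.854) / 2 = 0.9990 m/s
q = v̄ × d × w = 0.9990 × 2.67 × 3.51 = 9.362 m³/s

9.36 m³/s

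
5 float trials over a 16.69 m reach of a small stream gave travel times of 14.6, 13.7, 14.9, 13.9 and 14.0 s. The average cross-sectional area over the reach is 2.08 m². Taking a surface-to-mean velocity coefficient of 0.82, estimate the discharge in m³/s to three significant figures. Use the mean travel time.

t̄ = (14.6 + 13.7 + 14.9 + 13.9 + 14.0) / 5 = 14.22 s
v_surface = L / t̄ = 16.69 / 14.22 = 1.174 m/s
v_mean = 0.82 × 1.174 = 0.9624 m/s
Q = A × v_mean = 2.08 × 0.9624 = 2.002 m³/s

2.00 m³/s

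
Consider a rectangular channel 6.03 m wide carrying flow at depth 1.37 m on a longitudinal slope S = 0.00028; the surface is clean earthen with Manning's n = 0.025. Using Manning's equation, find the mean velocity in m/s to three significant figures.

0.643 m/s

A = b·y = 6.03 × 1.37 = 8.261 m²
P = b + 2y = 6.03 + 2×1.37 = 8.770 m
R = A/P = 8.261/8.770 = 0.9420 m
Q = (1/n)·A·R^(2/3)·S^(1/2) = (1/0.025) × 8.261 × 0.9420^(2/3) × 0.00028^(1/2) = 5.313 m³/s
V = Q/A = 5.313/8.261 = 0.6432 m/s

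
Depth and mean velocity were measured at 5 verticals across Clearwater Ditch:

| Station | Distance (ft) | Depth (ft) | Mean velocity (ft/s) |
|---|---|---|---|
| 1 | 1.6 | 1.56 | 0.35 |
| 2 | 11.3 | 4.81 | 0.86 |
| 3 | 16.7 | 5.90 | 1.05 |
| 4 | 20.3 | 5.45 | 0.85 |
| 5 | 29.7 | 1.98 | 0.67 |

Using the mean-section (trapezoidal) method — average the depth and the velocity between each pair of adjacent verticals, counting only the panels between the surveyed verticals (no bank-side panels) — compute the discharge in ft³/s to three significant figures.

Panel 1-2: Δb = 9.7 ft, d̄ = (1.56+4.81)/2 = 3.185, v̄ = (0.35+0.86)/2 = 0.605 → q = 9.7×3.185×0.605 = 18.69 ft³/s
Panel 2-3: Δb = 5.4 ft, d̄ = (4.81+5.90)/2 = 5.355, v̄ = (0.86+1.05)/2 = 0.955 → q = 5.4×5.355×0.955 = 27.62 ft³/s
Panel 3-4: Δb = 3.6 ft, d̄ = (5.90+5.45)/2 = 5.675, v̄ = (1.05+0.85)/2 = 0.95 → q = 3.6×5.675×0.95 = 19.41 ft³/s
Panel 4-5: Δb = 9.4 ft, d̄ = (5.45+1.98)/2 = 3.715, v̄ = (0.85+0.67)/2 = 0.76 → q = 9.4×3.715×0.76 = 26.54 ft³/s
Q = Σ q = 92.26 ft³/s

92.3 ft³/s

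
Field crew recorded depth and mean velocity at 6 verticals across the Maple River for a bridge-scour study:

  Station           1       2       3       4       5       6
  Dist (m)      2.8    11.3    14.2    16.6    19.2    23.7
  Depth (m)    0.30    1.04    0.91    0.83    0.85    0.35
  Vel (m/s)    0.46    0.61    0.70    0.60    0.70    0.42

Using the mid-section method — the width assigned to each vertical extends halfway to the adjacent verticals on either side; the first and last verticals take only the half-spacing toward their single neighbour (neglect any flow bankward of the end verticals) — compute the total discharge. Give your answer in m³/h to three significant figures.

34500 m³/h

w_1 = (11.3 − 2.8)/2 = 4.25 m; q_1 = 0.46 × 0.30 × 4.25 = 0.5865 m³/s
w_2 = (14.2 − 2.8)/2 = 5.7 m; q_2 = 0.61 × 1.04 × 5.7 = 3.616 m³/s
w_3 = (16.6 − 11.3)/2 = 2.65 m; q_3 = 0.70 × 0.91 × 2.65 = 1.688 m³/s
w_4 = (19.2 − 14.2)/2 = 2.5 m; q_4 = 0.60 × 0.83 × 2.5 = 1.245 m³/s
w_5 = (23.7 − 16.6)/2 = 3.55 m; q_5 = 0.70 × 0.85 × 3.55 = 2.112 m³/s
w_6 = (23.7 − 19.2)/2 = 2.25 m; q_6 = 0.42 × 0.35 × 2.25 = 0.3308 m³/s
Q = Σ qᵢ = 9.579 m³/s
= 9.579 × 3600 = 34480 m³/h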